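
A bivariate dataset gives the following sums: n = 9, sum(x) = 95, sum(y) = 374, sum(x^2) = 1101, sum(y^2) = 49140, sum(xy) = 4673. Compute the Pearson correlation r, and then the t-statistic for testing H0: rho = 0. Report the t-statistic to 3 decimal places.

1.152

Numerator: nΣxy − (Σx)(Σy) = 9·4673 − (95)(374) = 6527
Denominator: √[(nΣx²−(Σx)²)(nΣy²−(Σy)²)]
  nΣx²−(Σx)² = 9·1101 − 9025 = 884;  nΣy²−(Σy)² = 9·49140 − 139876 = 302384
  √(884·302384) = √267307456 = 16349.5399
r = 6527 / 16349.5399 = 0.3992
t = r·√(n−2)/√(1−r²) = 0.3992·√7 / √(1−0.159361) = 1.056184 / 0.916864 = 1.152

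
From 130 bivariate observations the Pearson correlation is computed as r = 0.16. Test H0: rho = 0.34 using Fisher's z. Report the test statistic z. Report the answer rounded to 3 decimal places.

-2.172

Fisher z: atanh(0.16) = 0.161387, atanh(0.34) = 0.354093
z = (z_r − z_0)·√(n−3) = (0.161387 − 0.354093)·√127 = -0.192706 · 11.269428 = -2.172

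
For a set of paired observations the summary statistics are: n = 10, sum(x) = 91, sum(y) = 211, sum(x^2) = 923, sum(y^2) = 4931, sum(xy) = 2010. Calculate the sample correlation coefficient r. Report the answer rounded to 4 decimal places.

0.4217

S_xy = nΣxy − ΣxΣy = 10·2010 − 91·211 = 20100 − 19201 = 899
S_xx = nΣx² − (Σx)² = 10·923 − 91² = 9230 − 8281 = 949
S_yy = nΣy² − (Σy)² = 10·4931 − 211² = 49310 − 44521 = 4789
r = S_xy / √(S_xx·S_yy) = 899 / √(949·4789) = 899 / √4544761 = 899 / 2131.8445 = 0.4217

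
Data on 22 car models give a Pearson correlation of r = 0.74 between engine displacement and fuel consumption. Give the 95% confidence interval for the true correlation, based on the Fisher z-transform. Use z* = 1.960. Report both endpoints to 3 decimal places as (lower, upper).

(0.463, 0.885)

Fisher z: z_r = atanh(r) = ½·ln((1+0.74)/(1−0.74)) = 0.950479
SE(z) = 1/√(n−3) = 1/√19 = 0.229416
95% ⇒ z* = 1.960; margin = 1.960·0.229416 = 0.449655
CI on z-scale: (0.500824, 1.400134)
Back-transform: tanh(0.500824) = 0.462765, tanh(1.400134) = 0.885381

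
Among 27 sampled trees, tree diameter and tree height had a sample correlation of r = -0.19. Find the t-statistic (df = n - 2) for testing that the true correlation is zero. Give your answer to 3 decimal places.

1 − r² = 1 − 0.0361 = 0.9639;  √(1−r²) = 0.981784
√(n−2) = √25 = 5.000000
t = r·√(n−2)/√(1−r²) = -0.19 · 5.000000 / 0.981784 = -0.968

-0.968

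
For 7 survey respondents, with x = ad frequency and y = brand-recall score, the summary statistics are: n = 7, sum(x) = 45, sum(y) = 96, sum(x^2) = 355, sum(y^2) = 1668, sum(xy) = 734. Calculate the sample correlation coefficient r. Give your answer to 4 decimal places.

Numerator: nΣxy − (Σx)(Σy) = 7·734 − (45)(96) = 818
Denominator: √[(nΣx²−(Σx)²)(nΣy²−(Σy)²)]
  nΣx²−(Σx)² = 7·355 − 2025 = 460;  nΣy²−(Σy)² = 7·1668 − 9216 = 2460
  √(460·2460) = √1131600 = 1063.7669
r = 818 / 1063.7669 = 0.7690

0.7690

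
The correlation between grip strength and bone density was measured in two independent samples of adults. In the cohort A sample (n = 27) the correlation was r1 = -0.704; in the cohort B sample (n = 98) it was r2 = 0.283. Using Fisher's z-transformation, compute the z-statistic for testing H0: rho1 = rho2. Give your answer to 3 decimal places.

Fisher z-transforms: z1 = atanh(-0.704) = -0.875187, z2 = atanh(0.283) = 0.290940; difference d = -1.166127
Var(d) = 1/24 + 1/95 = 0.0416667 + 0.0105263 = 0.0521930
z = d/√Var(d) = -1.166127 / √0.0521930 = -1.166127 / 0.228458 = -5.104

-5.104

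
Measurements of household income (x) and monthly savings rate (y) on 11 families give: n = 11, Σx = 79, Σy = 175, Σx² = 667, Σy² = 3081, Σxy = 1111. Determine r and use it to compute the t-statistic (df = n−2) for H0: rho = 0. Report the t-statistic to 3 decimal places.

-4.796

S_xy = nΣxy − ΣxΣy = 11·1111 − 79·175 = 12221 − 13825 = -1604
S_xx = nΣx² − (Σx)² = 11·667 − 79² = 7337 − 6241 = 1096
S_yy = nΣy² − (Σy)² = 11·3081 − 175² = 33891 − 30625 = 3266
r = S_xy / √(S_xx·S_yy) = -1604 / √(1096·3266) = -1604 / √3579536 = -1604 / 1891.9662 = -0.8478
t = r·√(n−2)/√(1−r²) = -0.8478·√9 / √(1−0.718765) = -2.543400 / 0.530316 = -4.796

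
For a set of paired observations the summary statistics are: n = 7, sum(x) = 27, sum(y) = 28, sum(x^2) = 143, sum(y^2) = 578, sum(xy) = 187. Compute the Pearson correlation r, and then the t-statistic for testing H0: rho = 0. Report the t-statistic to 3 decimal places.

Numerator: nΣxy − (Σx)(Σy) = 7·187 − (27)(28) = 553
Denominator: √[(nΣx²−(Σx)²)(nΣy²−(Σy)²)]
  nΣx²−(Σx)² = 7·143 − 729 = 272;  nΣy²−(Σy)² = 7·578 − 784 = 3262
  √(272·3262) = √887264 = 941.9469
r = 553 / 941.9469 = 0.5871
t = r·√(n−2)/√(1−r²) = 0.5871·√5 / √(1−0.344686) = 1.312796 / 0.809515 = 1.622

1.622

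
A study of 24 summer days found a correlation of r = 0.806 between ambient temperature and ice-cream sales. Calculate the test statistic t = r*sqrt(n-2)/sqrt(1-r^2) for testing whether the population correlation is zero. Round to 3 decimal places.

6.387

1 − r² = 1 − 0.649636 = 0.350364;  √(1−r²) = 0.591916
√(n−2) = √22 = 4.690416
t = r·√(n−2)/√(1−r²) = 0.806 · 4.690416 / 0.591916 = 6.387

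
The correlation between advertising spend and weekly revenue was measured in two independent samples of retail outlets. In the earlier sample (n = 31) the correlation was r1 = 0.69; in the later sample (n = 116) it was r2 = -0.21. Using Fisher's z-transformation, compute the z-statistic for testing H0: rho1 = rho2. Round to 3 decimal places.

Fisher z-transforms: z1 = atanh(0.69) = 0.847956, z2 = atanh(-0.21) = -0.213171; difference d = 1.061127
Var(d) = 1/28 + 1/113 = 0.0357143 + 0.0088496 = 0.0445639
z = d/√Var(d) = 1.061127 / √0.0445639 = 1.061127 / 0.211102 = 5.027

5.027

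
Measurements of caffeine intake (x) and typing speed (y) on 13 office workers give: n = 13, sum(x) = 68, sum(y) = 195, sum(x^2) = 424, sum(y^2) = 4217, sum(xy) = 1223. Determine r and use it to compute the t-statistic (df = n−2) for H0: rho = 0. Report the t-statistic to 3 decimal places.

S_xy = nΣxy − ΣxΣy = 13·1223 − 68·195 = 15899 − 13260 = 2639
S_xx = nΣx² − (Σx)² = 13·424 − 68² = 5512 − 4624 = 888
S_yy = nΣy² − (Σy)² = 13·4217 − 195² = 54821 − 38025 = 16796
r = S_xy / √(S_xx·S_yy) = 2639 / √(888·16796) = 2639 / √14914848 = 2639 / 3861.9746 = 0.6833
t = r·√(n−2)/√(1−r²) = 0.6833·√11 / √(1−0.466899) = 2.266250 / 0.730138 = 3.104

3.104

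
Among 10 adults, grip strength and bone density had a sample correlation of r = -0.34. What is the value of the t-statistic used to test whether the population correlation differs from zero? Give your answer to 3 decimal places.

1 − r² = 1 − 0.1156 = 0.8844;  √(1−r²) = 0.940425
√(n−2) = √8 = 2.828427
t = r·√(n−2)/√(1−r²) = -0.34 · 2.828427 / 0.940425 = -1.023

-1.023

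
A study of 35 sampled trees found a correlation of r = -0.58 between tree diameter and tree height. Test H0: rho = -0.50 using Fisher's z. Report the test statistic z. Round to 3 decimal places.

Fisher z: atanh(-0.58) = -0.662463, atanh(-0.50) = -0.549306
z = (z_r − z_0)·√(n−3) = (-0.662463 − (-0.549306))·√32 = -0.113157 · 5.656854 = -0.640

-0.640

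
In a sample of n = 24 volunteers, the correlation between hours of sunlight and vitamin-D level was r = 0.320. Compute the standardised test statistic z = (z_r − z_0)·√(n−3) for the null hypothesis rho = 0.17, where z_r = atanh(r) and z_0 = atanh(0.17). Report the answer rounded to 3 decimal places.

z_r = atanh(0.320) = 0.331647,  z_0 = atanh(0.17) = 0.171667
SE = 1/√(n−3) = 1/√21 = 0.218218
z = (z_r − z_0)/SE = (0.331647 − 0.171667) / 0.218218 = 0.159980 / 0.218218 = 0.733

0.733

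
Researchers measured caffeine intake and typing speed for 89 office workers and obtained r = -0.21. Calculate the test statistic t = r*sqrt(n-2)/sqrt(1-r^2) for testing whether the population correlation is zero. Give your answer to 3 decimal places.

-2.003

1 − r² = 1 − 0.0441 = 0.9559;  √(1−r²) = 0.977701
√(n−2) = √87 = 9.327379
t = r·√(n−2)/√(1−r²) = -0.21 · 9.327379 / 0.977701 = -2.003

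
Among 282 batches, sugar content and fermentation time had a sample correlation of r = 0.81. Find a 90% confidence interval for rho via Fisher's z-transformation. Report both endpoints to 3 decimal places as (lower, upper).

(0.773, 0.841)

Fisher z: z_r = atanh(r) = ½·ln((1+0.81)/(1−0.81)) = 1.127029
SE(z) = 1/√(n−3) = 1/√279 = 0.059868
90% ⇒ z* = 1.645; margin = 1.645·0.059868 = 0.098483
CI on z-scale: (1.028546, 1.225512)
Back-transform: tanh(1.028546) = 0.773325, tanh(1.225512) = 0.841273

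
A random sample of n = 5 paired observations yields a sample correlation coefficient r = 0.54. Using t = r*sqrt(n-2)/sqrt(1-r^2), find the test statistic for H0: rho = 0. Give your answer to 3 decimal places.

t = r·√(n−2) / √(1−r²) with r = 0.54, n = 5
  = 0.54·√3 / √(1 − 0.2916)
  = 0.54·1.732051 / 0.841665
  = 0.935308 / 0.841665 = 1.111

1.111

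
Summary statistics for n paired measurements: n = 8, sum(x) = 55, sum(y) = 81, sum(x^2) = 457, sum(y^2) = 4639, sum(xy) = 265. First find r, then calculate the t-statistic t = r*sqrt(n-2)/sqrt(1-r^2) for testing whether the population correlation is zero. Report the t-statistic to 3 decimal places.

-1.538

Numerator: nΣxy − (Σx)(Σy) = 8·265 − (55)(81) = -2335
Denominator: √[(nΣx²−(Σx)²)(nΣy²−(Σy)²)]
  nΣx²−(Σx)² = 8·457 − 3025 = 631;  nΣy²−(Σy)² = 8·4639 − 6561 = 30551
  √(631·30551) = √19277681 = 4390.6356
r = -2335 / 4390.6356 = -0.5318
t = r·√(n−2)/√(1−r²) = -0.5318·√6 / √(1−0.282811) = -1.302639 / 0.846870 = -1.538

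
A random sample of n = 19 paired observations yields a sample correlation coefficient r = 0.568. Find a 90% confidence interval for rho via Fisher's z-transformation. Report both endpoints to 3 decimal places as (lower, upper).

(0.229, 0.784)

z_r = atanh(0.568) = 0.644565;  SE = 1/√(n−3) = 1/√16 = 0.250000
z-limits: 0.644565 ± 1.645·0.250000 = 0.644565 ± 0.411250 = [0.233315, 1.055815]
ρ-limits: (tanh 0.233315, tanh 1.055815) = (0.229, 0.784)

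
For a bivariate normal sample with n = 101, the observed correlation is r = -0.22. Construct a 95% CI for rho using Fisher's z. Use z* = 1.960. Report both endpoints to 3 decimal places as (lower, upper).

(-0.398, -0.026)

Fisher z: z_r = atanh(r) = ½·ln((1+(-0.22))/(1−(-0.22))) = -0.223656
SE(z) = 1/√(n−3) = 1/√98 = 0.101015
95% ⇒ z* = 1.960; margin = 1.960·0.101015 = 0.197989
CI on z-scale: (-0.421645, -0.025667)
Back-transform: tanh(-0.421645) = -0.398315, tanh(-0.025667) = -0.025661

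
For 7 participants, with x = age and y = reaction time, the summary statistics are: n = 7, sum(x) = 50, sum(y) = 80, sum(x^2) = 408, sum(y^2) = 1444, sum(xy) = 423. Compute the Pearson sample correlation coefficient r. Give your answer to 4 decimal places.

-0.9043

Numerator: nΣxy − (Σx)(Σy) = 7·423 − (50)(80) = -1039
Denominator: √[(nΣx²−(Σx)²)(nΣy²−(Σy)²)]
  nΣx²−(Σx)² = 7·408 − 2500 = 356;  nΣy²−(Σy)² = 7·1444 − 6400 = 3708
  √(356·3708) = √1320048 = 1148.9334
r = -1039 / 1148.9334 = -0.9043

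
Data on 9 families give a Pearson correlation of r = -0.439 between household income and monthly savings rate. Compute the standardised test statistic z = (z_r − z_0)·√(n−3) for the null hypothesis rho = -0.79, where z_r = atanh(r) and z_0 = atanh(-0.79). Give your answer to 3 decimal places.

1.471

Fisher z: atanh(-0.439) = -0.470991, atanh(-0.79) = -1.071432
z = (z_r − z_0)·√(n−3) = (-0.470991 − (-1.071432))·√6 = 0.600441 · 2.449490 = 1.471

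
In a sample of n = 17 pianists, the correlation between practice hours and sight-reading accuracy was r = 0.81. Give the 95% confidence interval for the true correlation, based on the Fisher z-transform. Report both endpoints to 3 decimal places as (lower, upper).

(0.539, 0.929)

z_r = atanh(0.81) = 1.127029;  SE = 1/√(n−3) = 1/√14 = 0.267261
z-limits: 1.127029 ± 1.960·0.267261 = 1.127029 ± 0.523832 = [0.603197, 1.650861]
ρ-limits: (tanh 0.603197, tanh 1.650861) = (0.539, 0.929)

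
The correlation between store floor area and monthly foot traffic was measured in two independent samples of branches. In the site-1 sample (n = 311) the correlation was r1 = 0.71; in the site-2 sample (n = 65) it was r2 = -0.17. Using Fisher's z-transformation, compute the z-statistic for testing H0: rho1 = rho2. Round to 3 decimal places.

z1 = atanh(0.71) = 0.887184,  z2 = atanh(-0.17) = -0.171667
SE = √(1/(n1−3) + 1/(n2−3)) = √(1/308 + 1/62) = √(0.0032468 + 0.0161290) = √0.0193758 = 0.139197
z = (z1 − z2)/SE = (0.887184 − (-0.171667)) / 0.139197 = 1.058851 / 0.139197 = 7.607

7.607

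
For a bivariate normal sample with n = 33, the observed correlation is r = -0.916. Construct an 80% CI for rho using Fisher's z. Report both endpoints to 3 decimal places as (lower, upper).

(-0.947, -0.869)

Fisher z: z_r = atanh(r) = ½·ln((1+(-0.916))/(1−(-0.916))) = -1.563589
SE(z) = 1/√(n−3) = 1/√30 = 0.182574
80% ⇒ z* = 1.282; margin = 1.282·0.182574 = 0.234060
CI on z-scale: (-1.797649, -1.329529)
Back-transform: tanh(-1.797649) = -0.946562, tanh(-1.329529) = -0.869134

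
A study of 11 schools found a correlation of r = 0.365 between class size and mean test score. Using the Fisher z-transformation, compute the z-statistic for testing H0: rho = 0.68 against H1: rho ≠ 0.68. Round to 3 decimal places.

-1.263

Fisher z: atanh(0.365) = 0.382642, atanh(0.68) = 0.829114
z = (z_r − z_0)·√(n−3) = (0.382642 − 0.829114)·√8 = -0.446472 · 2.828427 = -1.263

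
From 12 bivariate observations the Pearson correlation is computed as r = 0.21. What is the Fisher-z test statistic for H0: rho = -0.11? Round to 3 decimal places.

0.971

z_r = atanh(0.21) = 0.213171,  z_0 = atanh(-0.11) = -0.110447
SE = 1/√(n−3) = 1/√9 = 0.333333
z = (z_r − z_0)/SE = (0.213171 − (-0.110447)) / 0.333333 = 0.323618 / 0.333333 = 0.971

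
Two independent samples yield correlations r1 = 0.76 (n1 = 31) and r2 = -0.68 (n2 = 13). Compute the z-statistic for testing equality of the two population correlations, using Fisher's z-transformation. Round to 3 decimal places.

Fisher z-transforms: z1 = atanh(0.76) = 0.996215, z2 = atanh(-0.68) = -0.829114; difference d = 1.825329
Var(d) = 1/28 + 1/10 = 0.0357143 + 0.1000000 = 0.1357143
z = d/√Var(d) = 1.825329 / √0.1357143 = 1.825329 / 0.368394 = 4.955

4.955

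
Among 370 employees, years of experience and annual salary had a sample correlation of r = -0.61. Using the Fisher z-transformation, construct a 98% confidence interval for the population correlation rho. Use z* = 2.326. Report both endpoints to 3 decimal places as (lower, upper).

z_r = atanh(-0.61) = -0.708921;  SE = 1/√(n−3) = 1/√367 = 0.052200
z-limits: -0.708921 ± 2.326·0.052200 = -0.708921 ± 0.121417 = [-0.830338, -0.587504]
ρ-limits: (tanh -0.830338, tanh -0.587504) = (-0.681, -0.528)

(-0.681, -0.528)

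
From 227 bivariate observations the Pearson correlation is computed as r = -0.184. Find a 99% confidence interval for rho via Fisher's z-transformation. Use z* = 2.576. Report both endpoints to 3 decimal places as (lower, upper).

(-0.344, -0.014)

Fisher z: z_r = atanh(r) = ½·ln((1+(-0.184))/(1−(-0.184))) = -0.186120
SE(z) = 1/√(n−3) = 1/√224 = 0.066815
99% ⇒ z* = 2.576; margin = 2.576·0.066815 = 0.172115
CI on z-scale: (-0.358235, -0.014005)
Back-transform: tanh(-0.358235) = -0.343658, tanh(-0.014005) = -0.014004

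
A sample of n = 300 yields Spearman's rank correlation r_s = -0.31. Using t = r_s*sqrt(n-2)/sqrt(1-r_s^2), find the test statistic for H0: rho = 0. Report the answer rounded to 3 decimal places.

-5.629

t = r_s·√(n−2) / √(1−r_s²) with r_s = -0.31, n = 300
  = -0.31·√298 / √(1 − 0.0961)
  = -0.31·17.262677 / 0.950737
  = -5.351430 / 0.950737 = -5.629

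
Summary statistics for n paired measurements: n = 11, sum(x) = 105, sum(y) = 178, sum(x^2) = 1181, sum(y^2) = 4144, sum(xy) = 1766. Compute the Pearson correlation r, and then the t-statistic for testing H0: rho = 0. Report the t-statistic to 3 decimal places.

0.427

Numerator: nΣxy − (Σx)(Σy) = 11·1766 − (105)(178) = 736
Denominator: √[(nΣx²−(Σx)²)(nΣy²−(Σy)²)]
  nΣx²−(Σx)² = 11·1181 − 11025 = 1966;  nΣy²−(Σy)² = 11·4144 − 31684 = 13900
  √(1966·13900) = √27327400 = 5227.5616
r = 736 / 5227.5616 = 0.1408
t = r·√(n−2)/√(1−r²) = 0.1408·√9 / √(1−0.019825) = 0.422400 / 0.990038 = 0.427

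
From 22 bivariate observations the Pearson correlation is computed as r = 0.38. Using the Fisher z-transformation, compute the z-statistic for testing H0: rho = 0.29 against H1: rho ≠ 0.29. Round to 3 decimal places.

0.442

Fisher z: atanh(0.38) = 0.400060, atanh(0.29) = 0.298566
z = (z_r − z_0)·√(n−3) = (0.400060 − 0.298566)·√19 = 0.101494 · 4.358899 = 0.442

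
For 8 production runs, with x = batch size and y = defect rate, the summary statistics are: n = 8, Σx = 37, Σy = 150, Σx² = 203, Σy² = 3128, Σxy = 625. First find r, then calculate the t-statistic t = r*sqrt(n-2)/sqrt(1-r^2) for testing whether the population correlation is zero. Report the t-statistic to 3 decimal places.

S_xy = nΣxy − ΣxΣy = 8·625 − 37·150 = 5000 − 5550 = -550
S_xx = nΣx² − (Σx)² = 8·203 − 37² = 1624 − 1369 = 255
S_yy = nΣy² − (Σy)² = 8·3128 − 150² = 25024 − 22500 = 2524
r = S_xy / √(S_xx·S_yy) = -550 / √(255·2524) = -550 / √643620 = -550 / 802.2593 = -0.6856
t = r·√(n−2)/√(1−r²) = -0.6856·√6 / √(1−0.470047) = -1.679370 / 0.727979 = -2.307

-2.307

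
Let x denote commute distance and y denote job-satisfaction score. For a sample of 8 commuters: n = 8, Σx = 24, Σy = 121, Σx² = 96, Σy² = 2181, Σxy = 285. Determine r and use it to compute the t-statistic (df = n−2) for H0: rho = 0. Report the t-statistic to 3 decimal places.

Numerator: nΣxy − (Σx)(Σy) = 8·285 − (24)(121) = -624
Denominator: √[(nΣx²−(Σx)²)(nΣy²−(Σy)²)]
  nΣx²−(Σx)² = 8·96 − 576 = 192;  nΣy²−(Σy)² = 8·2181 − 14641 = 2807
  √(192·2807) = √538944 = 734.1281
r = -624 / 734.1281 = -0.8500
t = r·√(n−2)/√(1−r²) = -0.8500·√6 / √(1−0.722500) = -2.082066 / 0.526783 = -3.952

-3.952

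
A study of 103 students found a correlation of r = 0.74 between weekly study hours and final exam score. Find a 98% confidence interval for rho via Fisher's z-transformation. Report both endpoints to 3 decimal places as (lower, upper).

(0.616, 0.828)

z_r = atanh(0.74) = 0.950479;  SE = 1/√(n−3) = 1/√100 = 0.100000
z-limits: 0.950479 ± 2.326·0.100000 = 0.950479 ± 0.232600 = [0.717879, 1.183079]
ρ-limits: (tanh 0.717879, tanh 1.183079) = (0.616, 0.828)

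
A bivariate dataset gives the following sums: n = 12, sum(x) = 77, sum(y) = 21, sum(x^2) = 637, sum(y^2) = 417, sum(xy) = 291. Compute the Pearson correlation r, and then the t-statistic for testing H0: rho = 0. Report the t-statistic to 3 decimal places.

Numerator: nΣxy − (Σx)(Σy) = 12·291 − (77)(21) = 1875
Denominator: √[(nΣx²−(Σx)²)(nΣy²−(Σy)²)]
  nΣx²−(Σx)² = 12·637 − 5929 = 1715;  nΣy²−(Σy)² = 12·417 − 441 = 4563
  √(1715·4563) = √7825545 = 2797.4176
r = 1875 / 2797.4176 = 0.6703
t = r·√(n−2)/√(1−r²) = 0.6703·√10 / √(1−0.449302) = 2.119675 / 0.742090 = 2.856

2.856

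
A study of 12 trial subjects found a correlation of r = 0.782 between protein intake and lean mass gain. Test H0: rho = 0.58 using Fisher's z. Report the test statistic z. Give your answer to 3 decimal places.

1.164

Fisher z: atanh(0.782) = 1.050498, atanh(0.58) = 0.662463
z = (z_r − z_0)·√(n−3) = (1.050498 − 0.662463)·√9 = 0.388035 · 3.000000 = 1.164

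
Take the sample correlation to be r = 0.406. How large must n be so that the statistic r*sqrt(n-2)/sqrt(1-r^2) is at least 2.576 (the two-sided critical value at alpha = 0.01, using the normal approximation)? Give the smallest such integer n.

36

r√(n−2)/√(1−r²) ≥ 2.576  ⇔  n−2 ≥ (2.576)²·(1−r²)/r²
(1−r²)/r² = (1−0.164836)/0.164836 = 5.0666
n ≥ 2 + 6.635776·5.0666 = 2 + 33.6208 = 35.6208
⌈35.6208⌉ = 36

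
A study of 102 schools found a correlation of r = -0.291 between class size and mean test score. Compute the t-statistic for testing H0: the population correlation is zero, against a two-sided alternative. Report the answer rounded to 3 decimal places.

-3.042

t = r·√(n−2) / √(1−r²) with r = -0.291, n = 102
  = -0.291·√100 / √(1 − 0.084681)
  = -0.291·10.000000 / 0.956723
  = -2.910000 / 0.956723 = -3.042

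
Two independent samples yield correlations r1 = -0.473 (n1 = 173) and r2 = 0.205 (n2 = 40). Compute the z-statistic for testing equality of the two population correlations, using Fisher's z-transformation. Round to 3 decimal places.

z1 = atanh(-0.473) = -0.513928,  z2 = atanh(0.205) = 0.207946
SE = √(1/(n1−3) + 1/(n2−3)) = √(1/170 + 1/37) = √(0.0058824 + 0.0270270) = √0.0329094 = 0.181409
z = (z1 − z2)/SE = (-0.513928 − 0.207946) / 0.181409 = -0.721874 / 0.181409 = -3.979

-3.979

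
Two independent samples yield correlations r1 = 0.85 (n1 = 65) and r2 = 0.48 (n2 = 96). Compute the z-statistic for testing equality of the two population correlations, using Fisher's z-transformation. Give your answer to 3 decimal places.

z1 = atanh(0.85) = 1.256153,  z2 = atanh(0.48) = 0.522984
SE = √(1/(n1−3) + 1/(n2−3)) = √(1/62 + 1/93) = √(0.0161290 + 0.0107527) = √0.0268817 = 0.163956
z = (z1 − z2)/SE = (1.256153 − 0.522984) / 0.163956 = 0.733169 / 0.163956 = 4.472

4.472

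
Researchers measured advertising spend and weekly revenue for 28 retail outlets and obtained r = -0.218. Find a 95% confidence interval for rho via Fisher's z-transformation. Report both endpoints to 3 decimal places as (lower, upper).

(-0.547, 0.169)

z_r = atanh(-0.218) = -0.221555;  SE = 1/√(n−3) = 1/√25 = 0.200000
z-limits: -0.221555 ± 1.960·0.200000 = -0.221555 ± 0.392000 = [-0.613555, 0.170445]
ρ-limits: (tanh -0.613555, tanh 0.170445) = (-0.547, 0.169)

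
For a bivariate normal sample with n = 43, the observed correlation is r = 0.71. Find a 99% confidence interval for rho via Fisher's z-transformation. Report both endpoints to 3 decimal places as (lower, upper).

(0.446, 0.860)

z_r = atanh(0.71) = 0.887184;  SE = 1/√(n−3) = 1/√40 = 0.158114
z-limits: 0.887184 ± 2.576·0.158114 = 0.887184 ± 0.407302 = [0.479882, 1.294486]
ρ-limits: (tanh 0.479882, tanh 1.294486) = (0.446, 0.860)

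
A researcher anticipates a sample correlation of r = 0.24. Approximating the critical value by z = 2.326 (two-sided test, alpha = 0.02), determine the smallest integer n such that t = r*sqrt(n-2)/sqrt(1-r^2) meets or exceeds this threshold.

91

Need r·√(n−2)/√(1−r²) ≥ 2.326
√(n−2) ≥ 2.326·√(1−0.0576) / 0.24 = 2.326·0.970773 / 0.24 = 9.4084
n−2 ≥ 88.5180  ⇒  n ≥ 90.5180
Smallest integer n = 91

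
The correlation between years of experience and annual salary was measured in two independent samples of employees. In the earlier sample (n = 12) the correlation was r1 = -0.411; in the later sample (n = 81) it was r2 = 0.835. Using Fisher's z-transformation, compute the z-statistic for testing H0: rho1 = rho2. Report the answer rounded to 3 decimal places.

-4.662

z1 = atanh(-0.411) = -0.436814,  z2 = atanh(0.835) = 1.204427
SE = √(1/(n1−3) + 1/(n2−3)) = √(1/9 + 1/78) = √(0.1111111 + 0.0128205) = √0.1239316 = 0.352039
z = (z1 − z2)/SE = (-0.436814 − 1.204427) / 0.352039 = -1.641241 / 0.352039 = -4.662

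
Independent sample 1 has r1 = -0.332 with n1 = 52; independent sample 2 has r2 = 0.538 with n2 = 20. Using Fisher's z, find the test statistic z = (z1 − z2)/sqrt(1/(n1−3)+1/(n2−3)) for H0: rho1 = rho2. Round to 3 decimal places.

-3.362

z1 = atanh(-0.332) = -0.345074,  z2 = atanh(0.538) = 0.601337
SE = √(1/(n1−3) + 1/(n2−3)) = √(1/49 + 1/17) = √(0.0204082 + 0.0588235) = √0.0792317 = 0.281481
z = (z1 − z2)/SE = (-0.345074 − 0.601337) / 0.281481 = -0.946411 / 0.281481 = -3.362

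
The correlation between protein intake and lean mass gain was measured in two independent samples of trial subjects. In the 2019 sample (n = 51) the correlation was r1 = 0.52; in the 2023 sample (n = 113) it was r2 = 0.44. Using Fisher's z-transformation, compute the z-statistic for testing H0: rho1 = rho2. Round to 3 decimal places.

z1 = atanh(0.52) = 0.576340,  z2 = atanh(0.44) = 0.472231
SE = √(1/(n1−3) + 1/(n2−3)) = √(1/48 + 1/110) = √(0.0208333 + 0.0090909) = √0.0299242 = 0.172986
z = (z1 − z2)/SE = (0.576340 − 0.472231) / 0.172986 = 0.104109 / 0.172986 = 0.602

0.602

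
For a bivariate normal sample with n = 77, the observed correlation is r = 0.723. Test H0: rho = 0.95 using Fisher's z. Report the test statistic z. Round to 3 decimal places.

z_r = atanh(0.723) = 0.913902,  z_0 = atanh(0.95) = 1.831781
SE = 1/√(n−3) = 1/√74 = 0.116248
z = (z_r − z_0)/SE = (0.913902 − 1.831781) / 0.116248 = -0.917879 / 0.116248 = -7.896

-7.896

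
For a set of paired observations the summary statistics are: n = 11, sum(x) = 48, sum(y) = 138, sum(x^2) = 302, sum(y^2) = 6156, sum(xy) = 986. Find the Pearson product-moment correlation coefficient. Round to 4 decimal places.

Numerator: nΣxy − (Σx)(Σy) = 11·986 − (48)(138) = 4222
Denominator: √[(nΣx²−(Σx)²)(nΣy²−(Σy)²)]
  nΣx²−(Σx)² = 11·302 − 2304 = 1018;  nΣy²−(Σy)² = 11·6156 − 19044 = 48672
  √(1018·48672) = √49548096 = 7039.0408
r = 4222 / 7039.0408 = 0.5998

0.5998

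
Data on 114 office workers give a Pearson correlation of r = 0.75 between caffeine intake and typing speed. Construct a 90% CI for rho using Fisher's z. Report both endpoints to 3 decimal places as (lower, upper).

(0.673, 0.811)

z_r = atanh(0.75) = 0.972955;  SE = 1/√(n−3) = 1/√111 = 0.094916
z-limits: 0.972955 ± 1.645·0.094916 = 0.972955 ± 0.156137 = [0.816818, 1.129092]
ρ-limits: (tanh 0.816818, tanh 1.129092) = (0.673, 0.811)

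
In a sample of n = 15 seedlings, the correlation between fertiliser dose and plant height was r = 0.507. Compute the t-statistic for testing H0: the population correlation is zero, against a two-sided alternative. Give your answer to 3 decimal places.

2.121

t = r·√(n−2) / √(1−r²) with r = 0.507, n = 15
  = 0.507·√13 / √(1 − 0.257049)
  = 0.507·3.605551 / 0.861946
  = 1.828014 / 0.861946 = 2.121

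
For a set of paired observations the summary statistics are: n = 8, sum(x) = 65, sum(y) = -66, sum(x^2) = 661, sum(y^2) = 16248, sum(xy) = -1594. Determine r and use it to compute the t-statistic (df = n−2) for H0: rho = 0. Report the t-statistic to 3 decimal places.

-2.634

S_xy = nΣxy − ΣxΣy = 8·(-1594) − 65·(-66) = -12752 − (-4290) = -8462
S_xx = nΣx² − (Σx)² = 8·661 − 65² = 5288 − 4225 = 1063
S_yy = nΣy² − (Σy)² = 8·16248 − (-66)² = 129984 − 4356 = 125628
r = S_xy / √(S_xx·S_yy) = -8462 / √(1063·125628) = -8462 / √133542564 = -8462 / 11556.0618 = -0.7323
t = r·√(n−2)/√(1−r²) = -0.7323·√6 / √(1−0.536263) = -1.793761 / 0.680982 = -2.634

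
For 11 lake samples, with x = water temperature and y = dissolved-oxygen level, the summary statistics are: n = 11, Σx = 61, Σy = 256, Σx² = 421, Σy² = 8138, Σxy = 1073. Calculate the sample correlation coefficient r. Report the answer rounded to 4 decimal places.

-0.8162

S_xy = nΣxy − ΣxΣy = 11·1073 − 61·256 = 11803 − 15616 = -3813
S_xx = nΣx² − (Σx)² = 11·421 − 61² = 4631 − 3721 = 910
S_yy = nΣy² − (Σy)² = 11·8138 − 256² = 89518 − 65536 = 23982
r = S_xy / √(S_xx·S_yy) = -3813 / √(910·23982) = -3813 / √21823620 = -3813 / 4671.5758 = -0.8162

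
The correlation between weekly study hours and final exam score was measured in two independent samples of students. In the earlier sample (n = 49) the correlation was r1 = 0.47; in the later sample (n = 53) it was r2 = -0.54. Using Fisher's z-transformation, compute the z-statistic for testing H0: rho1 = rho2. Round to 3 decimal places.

Fisher z-transforms: z1 = atanh(0.47) = 0.510070, z2 = atanh(-0.54) = -0.604156; difference d = 1.114226
Var(d) = 1/46 + 1/50 = 0.0217391 + 0.0200000 = 0.0417391
z = d/√Var(d) = 1.114226 / √0.0417391 = 1.114226 / 0.204301 = 5.454

5.454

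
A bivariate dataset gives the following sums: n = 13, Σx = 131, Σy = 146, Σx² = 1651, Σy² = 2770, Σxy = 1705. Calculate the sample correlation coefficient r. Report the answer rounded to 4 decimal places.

0.3822

S_xy = nΣxy − ΣxΣy = 13·1705 − 131·146 = 22165 − 19126 = 3039
S_xx = nΣx² − (Σx)² = 13·1651 − 131² = 21463 − 17161 = 4302
S_yy = nΣy² − (Σy)² = 13·2770 − 146² = 36010 − 21316 = 14694
r = S_xy / √(S_xx·S_yy) = 3039 / √(4302·14694) = 3039 / √63213588 = 3039 / 7950.6973 = 0.3822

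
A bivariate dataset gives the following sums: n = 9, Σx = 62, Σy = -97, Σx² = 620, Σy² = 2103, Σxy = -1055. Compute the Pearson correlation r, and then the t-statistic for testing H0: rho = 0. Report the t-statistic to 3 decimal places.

-4.388

S_xy = nΣxy − ΣxΣy = 9·(-1055) − 62·(-97) = -9495 − (-6014) = -3481
S_xx = nΣx² − (Σx)² = 9·620 − 62² = 5580 − 3844 = 1736
S_yy = nΣy² − (Σy)² = 9·2103 − (-97)² = 18927 − 9409 = 9518
r = S_xy / √(S_xx·S_yy) = -3481 / √(1736·9518) = -3481 / √16523248 = -3481 / 4064.8798 = -0.8564
t = r·√(n−2)/√(1−r²) = -0.8564·√7 / √(1−0.733421) = -2.265821 / 0.516313 = -4.388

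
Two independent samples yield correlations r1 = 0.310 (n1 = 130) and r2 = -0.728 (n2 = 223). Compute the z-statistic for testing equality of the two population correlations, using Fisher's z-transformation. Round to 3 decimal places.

z1 = atanh(0.310) = 0.320545,  z2 = atanh(-0.728) = -0.924459
SE = √(1/(n1−3) + 1/(n2−3)) = √(1/127 + 1/220) = √(0.0078740 + 0.0045455) = √0.0124195 = 0.111443
z = (z1 − z2)/SE = (0.320545 − (-0.924459)) / 0.111443 = 1.245004 / 0.111443 = 11.172

11.172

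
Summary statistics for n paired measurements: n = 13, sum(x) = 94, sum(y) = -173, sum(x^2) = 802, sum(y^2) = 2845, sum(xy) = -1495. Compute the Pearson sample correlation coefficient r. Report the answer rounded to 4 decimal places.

S_xy = nΣxy − ΣxΣy = 13·(-1495) − 94·(-173) = -19435 − (-16262) = -3173
S_xx = nΣx² − (Σx)² = 13·802 − 94² = 10426 − 8836 = 1590
S_yy = nΣy² − (Σy)² = 13·2845 − (-173)² = 36985 − 29929 = 7056
r = S_xy / √(S_xx·S_yy) = -3173 / √(1590·7056) = -3173 / √11219040 = -3173 / 3349.4835 = -0.9473

-0.9473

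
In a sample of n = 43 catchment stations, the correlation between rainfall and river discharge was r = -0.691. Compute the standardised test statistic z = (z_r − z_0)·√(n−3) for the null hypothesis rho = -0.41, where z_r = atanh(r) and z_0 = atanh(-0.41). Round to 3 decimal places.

-2.620

z_r = atanh(-0.691) = -0.849867,  z_0 = atanh(-0.41) = -0.435611
SE = 1/√(n−3) = 1/√40 = 0.158114
z = (z_r − z_0)/SE = (-0.849867 − (-0.435611)) / 0.158114 = -0.414256 / 0.158114 = -2.620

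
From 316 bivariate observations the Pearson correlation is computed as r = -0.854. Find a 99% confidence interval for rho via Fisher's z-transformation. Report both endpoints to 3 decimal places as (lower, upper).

z_r = atanh(-0.854) = -1.270747;  SE = 1/√(n−3) = 1/√313 = 0.056523
z-limits: -1.270747 ± 2.576·0.056523 = -1.270747 ± 0.145603 = [-1.416350, -1.125144]
ρ-limits: (tanh -1.416350, tanh -1.125144) = (-0.889, -0.809)

(-0.889, -0.809)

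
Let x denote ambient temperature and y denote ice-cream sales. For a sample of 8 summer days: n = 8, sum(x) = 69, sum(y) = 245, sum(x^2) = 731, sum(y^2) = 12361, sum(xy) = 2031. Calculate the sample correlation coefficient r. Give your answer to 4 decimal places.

-0.1011

S_xy = nΣxy − ΣxΣy = 8·2031 − 69·245 = 16248 − 16905 = -657
S_xx = nΣx² − (Σx)² = 8·731 − 69² = 5848 − 4761 = 1087
S_yy = nΣy² − (Σy)² = 8·12361 − 245² = 98888 − 60025 = 38863
r = S_xy / √(S_xx·S_yy) = -657 / √(1087·38863) = -657 / √42244081 = -657 / 6499.5447 = -0.1011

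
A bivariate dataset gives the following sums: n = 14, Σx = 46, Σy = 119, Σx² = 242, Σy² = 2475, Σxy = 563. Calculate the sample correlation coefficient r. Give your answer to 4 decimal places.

0.4717

S_xy = nΣxy − ΣxΣy = 14·563 − 46·119 = 7882 − 5474 = 2408
S_xx = nΣx² − (Σx)² = 14·242 − 46² = 3388 − 2116 = 1272
S_yy = nΣy² − (Σy)² = 14·2475 − 119² = 34650 − 14161 = 20489
r = S_xy / √(S_xx·S_yy) = 2408 / √(1272·20489) = 2408 / √26062008 = 2408 / 5105.0963 = 0.4717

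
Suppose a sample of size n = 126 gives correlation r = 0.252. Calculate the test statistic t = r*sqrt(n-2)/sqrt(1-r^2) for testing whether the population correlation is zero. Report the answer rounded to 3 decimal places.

t = r·√(n−2) / √(1−r²) with r = 0.252, n = 126
  = 0.252·√124 / √(1 − 0.063504)
  = 0.252·11.135529 / 0.967727
  = 2.806153 / 0.967727 = 2.900

2.900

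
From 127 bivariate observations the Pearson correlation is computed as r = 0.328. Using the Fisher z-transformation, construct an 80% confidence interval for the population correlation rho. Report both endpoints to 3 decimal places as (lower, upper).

(0.222, 0.427)

z_r = atanh(0.328) = 0.340585;  SE = 1/√(n−3) = 1/√124 = 0.089803
z-limits: 0.340585 ± 1.282·0.089803 = 0.340585 ± 0.115127 = [0.225458, 0.455712]
ρ-limits: (tanh 0.225458, tanh 0.455712) = (0.222, 0.427)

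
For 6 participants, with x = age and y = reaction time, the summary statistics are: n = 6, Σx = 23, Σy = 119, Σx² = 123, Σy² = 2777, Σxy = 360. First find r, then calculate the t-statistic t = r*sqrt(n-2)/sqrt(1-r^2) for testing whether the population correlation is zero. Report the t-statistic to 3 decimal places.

Numerator: nΣxy − (Σx)(Σy) = 6·360 − (23)(119) = -577
Denominator: √[(nΣx²−(Σx)²)(nΣy²−(Σy)²)]
  nΣx²−(Σx)² = 6·123 − 529 = 209;  nΣy²−(Σy)² = 6·2777 − 14161 = 2501
  √(209·2501) = √522709 = 722.9862
r = -577 / 722.9862 = -0.7981
t = r·√(n−2)/√(1−r²) = -0.7981·√4 / √(1−0.636964) = -1.596200 / 0.602525 = -2.649

-2.649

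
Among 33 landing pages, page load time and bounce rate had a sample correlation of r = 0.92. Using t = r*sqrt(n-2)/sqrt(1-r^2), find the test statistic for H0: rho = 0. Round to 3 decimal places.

t = r·√(n−2) / √(1−r²) with r = 0.92, n = 33
  = 0.92·√31 / √(1 − 0.8464)
  = 0.92·5.567764 / 0.391918
  = 5.122343 / 0.391918 = 13.070

13.070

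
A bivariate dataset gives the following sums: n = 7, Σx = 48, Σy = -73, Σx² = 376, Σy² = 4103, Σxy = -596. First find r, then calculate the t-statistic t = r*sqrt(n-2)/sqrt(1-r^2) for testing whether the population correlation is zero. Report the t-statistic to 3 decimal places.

-0.556

Numerator: nΣxy − (Σx)(Σy) = 7·(-596) − (48)(-73) = -668
Denominator: √[(nΣx²−(Σx)²)(nΣy²−(Σy)²)]
  nΣx²−(Σx)² = 7·376 − 2304 = 328;  nΣy²−(Σy)² = 7·4103 − 5329 = 23392
  √(328·23392) = √7672576 = 2769.9415
r = -668 / 2769.9415 = -0.2412
t = r·√(n−2)/√(1−r²) = -0.2412·√5 / √(1−0.058177) = -0.539340 / 0.970476 = -0.556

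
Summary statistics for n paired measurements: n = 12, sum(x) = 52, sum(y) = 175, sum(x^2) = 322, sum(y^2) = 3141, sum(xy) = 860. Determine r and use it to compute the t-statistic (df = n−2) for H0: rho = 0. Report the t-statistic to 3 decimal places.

1.489

Numerator: nΣxy − (Σx)(Σy) = 12·860 − (52)(175) = 1220
Denominator: √[(nΣx²−(Σx)²)(nΣy²−(Σy)²)]
  nΣx²−(Σx)² = 12·322 − 2704 = 1160;  nΣy²−(Σy)² = 12·3141 − 30625 = 7067
  √(1160·7067) = √8197720 = 2863.1661
r = 1220 / 2863.1661 = 0.4261
t = r·√(n−2)/√(1−r²) = 0.4261·√10 / √(1−0.181561) = 1.347447 / 0.904676 = 1.489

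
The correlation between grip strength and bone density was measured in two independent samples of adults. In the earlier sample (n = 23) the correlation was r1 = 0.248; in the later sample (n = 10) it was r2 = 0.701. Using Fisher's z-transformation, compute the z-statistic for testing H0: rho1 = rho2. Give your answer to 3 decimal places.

-1.403

z1 = atanh(0.248) = 0.253281,  z2 = atanh(0.701) = 0.869264
SE = √(1/(n1−3) + 1/(n2−3)) = √(1/20 + 1/7) = √(0.0500000 + 0.1428571) = √0.1928571 = 0.439155
z = (z1 − z2)/SE = (0.253281 − 0.869264) / 0.439155 = -0.615983 / 0.439155 = -1.403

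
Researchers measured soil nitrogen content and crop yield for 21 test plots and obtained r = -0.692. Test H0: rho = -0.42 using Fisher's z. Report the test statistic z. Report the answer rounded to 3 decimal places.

z_r = atanh(-0.692) = -0.851783,  z_0 = atanh(-0.42) = -0.447692
SE = 1/√(n−3) = 1/√18 = 0.235702
z = (z_r − z_0)/SE = (-0.851783 − (-0.447692)) / 0.235702 = -0.404091 / 0.235702 = -1.714

-1.714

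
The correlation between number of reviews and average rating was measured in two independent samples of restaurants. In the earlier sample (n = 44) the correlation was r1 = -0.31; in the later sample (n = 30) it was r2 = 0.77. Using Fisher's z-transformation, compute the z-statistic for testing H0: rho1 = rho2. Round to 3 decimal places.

-5.410

z1 = atanh(-0.31) = -0.320545,  z2 = atanh(0.77) = 1.020328
SE = √(1/(n1−3) + 1/(n2−3)) = √(1/41 + 1/27) = √(0.0243902 + 0.0370370) = √0.0614272 = 0.247845
z = (z1 − z2)/SE = (-0.320545 − 1.020328) / 0.247845 = -1.340873 / 0.247845 = -5.410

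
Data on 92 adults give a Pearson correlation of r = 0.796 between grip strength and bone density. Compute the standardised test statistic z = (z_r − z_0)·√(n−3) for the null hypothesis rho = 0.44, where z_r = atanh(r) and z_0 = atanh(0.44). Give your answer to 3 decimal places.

5.805

z_r = atanh(0.796) = 1.087599,  z_0 = atanh(0.44) = 0.472231
SE = 1/√(n−3) = 1/√89 = 0.106000
z = (z_r − z_0)/SE = (1.087599 − 0.472231) / 0.106000 = 0.615368 / 0.106000 = 5.805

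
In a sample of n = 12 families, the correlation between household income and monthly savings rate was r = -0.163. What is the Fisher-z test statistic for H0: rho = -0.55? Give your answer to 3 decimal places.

1.362

Fisher z: atanh(-0.163) = -0.164467, atanh(-0.55) = -0.618381
z = (z_r − z_0)·√(n−3) = (-0.164467 − (-0.618381))·√9 = 0.453914 · 3.000000 = 1.362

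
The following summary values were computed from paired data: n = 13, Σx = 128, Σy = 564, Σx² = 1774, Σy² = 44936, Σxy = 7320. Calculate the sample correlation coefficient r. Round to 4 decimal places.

S_xy = nΣxy − ΣxΣy = 13·7320 − 128·564 = 95160 − 72192 = 22968
S_xx = nΣx² − (Σx)² = 13·1774 − 128² = 23062 − 16384 = 6678
S_yy = nΣy² − (Σy)² = 13·44936 − 564² = 584168 − 318096 = 266072
r = S_xy / √(S_xx·S_yy) = 22968 / √(6678·266072) = 22968 / √1776828816 = 22968 / 42152.4473 = 0.5449

0.5449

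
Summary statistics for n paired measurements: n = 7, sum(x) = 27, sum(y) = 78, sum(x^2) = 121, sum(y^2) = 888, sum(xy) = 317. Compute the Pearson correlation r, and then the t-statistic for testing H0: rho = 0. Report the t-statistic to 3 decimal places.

S_xy = nΣxy − ΣxΣy = 7·317 − 27·78 = 2219 − 2106 = 113
S_xx = nΣx² − (Σx)² = 7·121 − 27² = 847 − 729 = 118
S_yy = nΣy² − (Σy)² = 7·888 − 78² = 6216 − 6084 = 132
r = S_xy / √(S_xx·S_yy) = 113 / √(118·132) = 113 / √15576 = 113 / 124.8038 = 0.9054
t = r·√(n−2)/√(1−r²) = 0.9054·√5 / √(1−0.819749) = 2.024536 / 0.424560 = 4.769

4.769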